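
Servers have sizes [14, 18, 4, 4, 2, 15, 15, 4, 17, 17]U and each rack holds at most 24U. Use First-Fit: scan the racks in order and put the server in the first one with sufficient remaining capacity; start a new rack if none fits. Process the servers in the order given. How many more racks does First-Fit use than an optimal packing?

First-Fit: [14,4,4,2] [18,4] [15] [15] [17] [17] → 6 racks.
6 servers exceed 12U (half the capacity), and no two of those can share a rack, so at least 6 racks are needed.
So 6 is already optimal.

0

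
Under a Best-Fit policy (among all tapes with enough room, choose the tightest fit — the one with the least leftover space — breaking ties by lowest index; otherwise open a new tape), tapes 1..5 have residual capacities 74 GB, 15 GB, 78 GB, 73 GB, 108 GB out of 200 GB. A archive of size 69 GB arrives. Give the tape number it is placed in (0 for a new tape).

Tapes with room: tape 1 (74 GB), tape 3 (78 GB), tape 4 (73 GB), tape 5 (108 GB).
Tightest fit is tape 4 with 73 GB free.

4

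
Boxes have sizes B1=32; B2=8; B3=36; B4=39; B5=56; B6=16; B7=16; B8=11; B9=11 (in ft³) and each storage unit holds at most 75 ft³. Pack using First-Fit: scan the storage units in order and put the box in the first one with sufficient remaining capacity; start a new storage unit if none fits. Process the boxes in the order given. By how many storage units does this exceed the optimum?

1

First-Fit: [32,8,16,16] [36,39] [56,11] [11] → 4 storage units.
Total size 225 ft³; any packing needs at least ⌈225/75⌉ = 3 storage units.
An optimal packing achieves that bound: [56,11,8] [39,36] [32,16,16,11] → 3 storage units.
Excess: 4 − 3 = 1.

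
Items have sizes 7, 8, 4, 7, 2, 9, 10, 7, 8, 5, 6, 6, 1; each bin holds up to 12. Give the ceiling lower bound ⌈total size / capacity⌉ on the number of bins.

Total size = 7 + 8 + 4 + 7 + 2 + 9 + 10 + 7 + 8 + 5 + 6 + 6 + 1 = 80.
⌈80 / 12⌉ = 7.

7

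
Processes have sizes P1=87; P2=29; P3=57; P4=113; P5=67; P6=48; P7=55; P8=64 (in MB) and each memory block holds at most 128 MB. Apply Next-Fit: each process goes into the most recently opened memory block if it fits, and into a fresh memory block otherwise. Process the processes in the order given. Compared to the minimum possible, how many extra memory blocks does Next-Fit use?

0

Next-Fit: [87,29] [57] [113] [67,48] [55,64] → 5 memory blocks.
Total size 520 MB; any packing needs at least ⌈520/128⌉ = 5 memory blocks.
So 5 is already optimal.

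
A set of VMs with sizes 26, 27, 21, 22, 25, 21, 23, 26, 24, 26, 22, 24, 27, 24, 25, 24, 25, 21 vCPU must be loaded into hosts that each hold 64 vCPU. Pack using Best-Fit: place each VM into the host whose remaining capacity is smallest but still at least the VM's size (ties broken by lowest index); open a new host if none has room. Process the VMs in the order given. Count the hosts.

9 hosts

Put 26 vCPU in host 1; 38 vCPU remain.
Put 27 vCPU in host 1; 11 vCPU remain.
Put 21 vCPU in host 2; 43 vCPU remain.
Put 22 vCPU in host 2; 21 vCPU remain.
Put 25 vCPU in host 3; 39 vCPU remain.
Put 21 vCPU in host 2; 0 vCPU remain.
Put 23 vCPU in host 3; 16 vCPU remain.
Put 26 vCPU in host 4; 38 vCPU remain.
Put 24 vCPU in host 4; 14 vCPU remain.
Put 26 vCPU in host 5; 38 vCPU remain.
Put 22 vCPU in host 5; 16 vCPU remain.
Put 24 vCPU in host 6; 40 vCPU remain.
Put 27 vCPU in host 6; 13 vCPU remain.
Put 24 vCPU in host 7; 40 vCPU remain.
Put 25 vCPU in host 7; 15 vCPU remain.
Put 24 vCPU in host 8; 40 vCPU remain.
Put 25 vCPU in host 8; 15 vCPU remain.
Put 21 vCPU in host 9; 43 vCPU remain.
Final hosts: [26,27] [21,22,21] [25,23] [26,24] [26,22] [24,27] [24,25] [24,25] [21].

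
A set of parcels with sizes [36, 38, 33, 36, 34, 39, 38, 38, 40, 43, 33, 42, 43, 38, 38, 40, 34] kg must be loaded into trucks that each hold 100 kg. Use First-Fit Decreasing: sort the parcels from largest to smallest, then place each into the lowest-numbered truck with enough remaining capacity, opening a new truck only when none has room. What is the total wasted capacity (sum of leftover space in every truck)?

Sorted descending: 43, 43, 42, 40, 40, 39, 38, 38, 38, 38, 38, 36, 36, 34, 34, 33, 33.
Put 43 kg in truck 1; 57 kg remain.
Put 43 kg in truck 1; 14 kg remain.
Put 42 kg in truck 2; 58 kg remain.
Put 40 kg in truck 2; 18 kg remain.
Put 40 kg in truck 3; 60 kg remain.
Put 39 kg in truck 3; 21 kg remain.
Put 38 kg in truck 4; 62 kg remain.
Put 38 kg in truck 4; 24 kg remain.
Put 38 kg in truck 5; 62 kg remain.
Put 38 kg in truck 5; 24 kg remain.
Put 38 kg in truck 6; 62 kg remain.
Put 36 kg in truck 6; 26 kg remain.
Put 36 kg in truck 7; 64 kg remain.
Put 34 kg in truck 7; 30 kg remain.
Put 34 kg in truck 8; 66 kg remain.
Put 33 kg in truck 8; 33 kg remain.
Put 33 kg in truck 8; 0 kg remain.
8 trucks × 100 kg = 800 kg; used 643 kg; unused 157 kg.

157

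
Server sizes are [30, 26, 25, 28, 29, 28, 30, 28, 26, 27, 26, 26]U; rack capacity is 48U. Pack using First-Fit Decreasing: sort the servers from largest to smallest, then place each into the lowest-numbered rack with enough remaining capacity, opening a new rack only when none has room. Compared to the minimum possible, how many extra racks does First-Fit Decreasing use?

First-Fit Decreasing: [30] [30] [29] [28] [28] [28] [27] [26] [26] [26] [26] [25] → 12 racks.
12 servers exceed 24U (half the capacity), and no two of those can share a rack, so at least 12 racks are needed.
So 12 is already optimal.

0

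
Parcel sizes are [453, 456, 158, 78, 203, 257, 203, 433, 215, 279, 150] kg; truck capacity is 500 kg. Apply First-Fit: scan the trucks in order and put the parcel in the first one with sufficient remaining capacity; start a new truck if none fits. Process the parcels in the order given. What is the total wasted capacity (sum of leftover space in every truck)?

615

Put 453 kg in truck 1; 47 kg remain.
Put 456 kg in truck 2; 44 kg remain.
Put 158 kg in truck 3; 342 kg remain.
Put 78 kg in truck 3; 264 kg remain.
Put 203 kg in truck 3; 61 kg remain.
Put 257 kg in truck 4; 243 kg remain.
Put 203 kg in truck 4; 40 kg remain.
Put 433 kg in truck 5; 67 kg remain.
Put 215 kg in truck 6; 285 kg remain.
Put 279 kg in truck 6; 6 kg remain.
Put 150 kg in truck 7; 350 kg remain.
7 trucks × 500 kg = 3500 kg; used 2885 kg; unused 615 kg.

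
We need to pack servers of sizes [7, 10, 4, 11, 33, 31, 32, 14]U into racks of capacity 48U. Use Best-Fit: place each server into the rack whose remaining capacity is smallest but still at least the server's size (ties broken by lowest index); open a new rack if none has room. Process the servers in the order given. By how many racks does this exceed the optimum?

Best-Fit: [7,10,4,11] [33,14] [31] [32] → 4 racks.
Total size 142U; any packing needs at least ⌈142/48⌉ = 3 racks.
An optimal packing achieves that bound: [33,14] [32,11,4] [31,10,7] → 3 racks.
Excess: 4 − 3 = 1.

1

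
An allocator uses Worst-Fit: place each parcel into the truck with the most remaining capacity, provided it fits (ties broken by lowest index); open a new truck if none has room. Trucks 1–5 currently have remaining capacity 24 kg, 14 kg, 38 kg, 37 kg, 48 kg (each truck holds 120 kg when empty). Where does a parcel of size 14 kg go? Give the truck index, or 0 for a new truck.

Trucks with room: truck 1 (24 kg), truck 2 (14 kg), truck 3 (38 kg), truck 4 (37 kg), truck 5 (48 kg).
Most room is truck 5 with 48 kg free.

5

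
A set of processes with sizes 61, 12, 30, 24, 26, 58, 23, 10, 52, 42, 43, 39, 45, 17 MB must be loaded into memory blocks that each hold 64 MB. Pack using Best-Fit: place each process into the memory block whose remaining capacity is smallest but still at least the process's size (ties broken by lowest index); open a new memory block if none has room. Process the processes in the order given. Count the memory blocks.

9

61 MB → memory block 1 (remaining 3 MB)
12 MB → memory block 2 (remaining 52 MB)
30 MB → memory block 2 (remaining 22 MB)
24 MB → memory block 3 (remaining 40 MB)
26 MB → memory block 3 (remaining 14 MB)
58 MB → memory block 4 (remaining 6 MB)
23 MB → memory block 5 (remaining 41 MB)
10 MB → memory block 3 (remaining 4 MB)
52 MB → memory block 6 (remaining 12 MB)
42 MB → memory block 7 (remaining 22 MB)
43 MB → memory block 8 (remaining 21 MB)
39 MB → memory block 5 (remaining 2 MB)
45 MB → memory block 9 (remaining 19 MB)
17 MB → memory block 9 (remaining 2 MB)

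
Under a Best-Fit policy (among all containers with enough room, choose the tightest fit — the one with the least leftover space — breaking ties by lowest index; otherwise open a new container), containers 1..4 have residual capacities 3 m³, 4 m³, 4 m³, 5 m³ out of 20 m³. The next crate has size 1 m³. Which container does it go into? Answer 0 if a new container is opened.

Containers with room: container 1 (3 m³), container 2 (4 m³), container 3 (4 m³), container 4 (5 m³).
Tightest fit is container 1 with 3 m³ free.

1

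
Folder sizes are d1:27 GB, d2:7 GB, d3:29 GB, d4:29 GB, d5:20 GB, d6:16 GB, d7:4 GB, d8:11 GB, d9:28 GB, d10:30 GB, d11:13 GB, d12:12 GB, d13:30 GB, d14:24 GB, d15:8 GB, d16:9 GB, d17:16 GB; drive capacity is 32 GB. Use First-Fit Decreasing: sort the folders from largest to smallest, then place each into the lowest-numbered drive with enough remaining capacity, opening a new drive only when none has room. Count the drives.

Sorted descending: 30, 30, 29, 29, 28, 27, 24, 20, 16, 16, 13, 12, 11, 9, 8, 7, 4.
30 GB → drive 1 (remaining 2 GB)
30 GB → drive 2 (remaining 2 GB)
29 GB → drive 3 (remaining 3 GB)
29 GB → drive 4 (remaining 3 GB)
28 GB → drive 5 (remaining 4 GB)
27 GB → drive 6 (remaining 5 GB)
24 GB → drive 7 (remaining 8 GB)
20 GB → drive 8 (remaining 12 GB)
16 GB → drive 9 (remaining 16 GB)
16 GB → drive 9 (remaining 0 GB)
13 GB → drive 10 (remaining 19 GB)
12 GB → drive 8 (remaining 0 GB)
11 GB → drive 10 (remaining 8 GB)
9 GB → drive 11 (remaining 23 GB)
8 GB → drive 7 (remaining 0 GB)
7 GB → drive 10 (remaining 1 GB)
4 GB → drive 5 (remaining 0 GB)
Final drives: [30] [30] [29] [29] [28,4] [27] [24,8] [20,12] [16,16] [13,11,7] [9].

11 drives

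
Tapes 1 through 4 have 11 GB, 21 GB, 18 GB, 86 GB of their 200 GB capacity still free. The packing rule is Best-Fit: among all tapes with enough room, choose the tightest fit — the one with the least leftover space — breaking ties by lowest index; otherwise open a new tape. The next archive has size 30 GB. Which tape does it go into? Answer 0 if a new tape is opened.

4

Tapes with room: tape 4 (86 GB).
Tightest fit is tape 4 with 86 GB free.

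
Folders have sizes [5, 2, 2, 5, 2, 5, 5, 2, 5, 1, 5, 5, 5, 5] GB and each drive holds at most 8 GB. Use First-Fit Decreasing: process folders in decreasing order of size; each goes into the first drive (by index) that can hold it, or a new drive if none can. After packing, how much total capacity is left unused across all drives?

18

Sorted descending: 5, 5, 5, 5, 5, 5, 5, 5, 5, 2, 2, 2, 2, 1.
5 GB → drive 1 (remaining 3 GB)
5 GB → drive 2 (remaining 3 GB)
5 GB → drive 3 (remaining 3 GB)
5 GB → drive 4 (remaining 3 GB)
5 GB → drive 5 (remaining 3 GB)
5 GB → drive 6 (remaining 3 GB)
5 GB → drive 7 (remaining 3 GB)
5 GB → drive 8 (remaining 3 GB)
5 GB → drive 9 (remaining 3 GB)
2 GB → drive 1 (remaining 1 GB)
2 GB → drive 2 (remaining 1 GB)
2 GB → drive 3 (remaining 1 GB)
2 GB → drive 4 (remaining 1 GB)
1 GB → drive 1 (remaining 0 GB)
9 drives × 8 GB = 72 GB; used 54 GB; unused 18 GB.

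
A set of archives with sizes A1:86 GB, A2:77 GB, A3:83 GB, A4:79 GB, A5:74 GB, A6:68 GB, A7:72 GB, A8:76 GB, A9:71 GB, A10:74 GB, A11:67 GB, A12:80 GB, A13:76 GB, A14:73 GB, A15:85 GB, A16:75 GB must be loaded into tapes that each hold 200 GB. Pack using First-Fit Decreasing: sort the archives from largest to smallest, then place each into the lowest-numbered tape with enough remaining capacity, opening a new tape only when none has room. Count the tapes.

8

Sorted descending: 86, 85, 83, 80, 79, 77, 76, 76, 75, 74, 74, 73, 72, 71, 68, 67.
86 GB → tape 1 (remaining 114 GB)
85 GB → tape 1 (remaining 29 GB)
83 GB → tape 2 (remaining 117 GB)
80 GB → tape 2 (remaining 37 GB)
79 GB → tape 3 (remaining 121 GB)
77 GB → tape 3 (remaining 44 GB)
76 GB → tape 4 (remaining 124 GB)
76 GB → tape 4 (remaining 48 GB)
75 GB → tape 5 (remaining 125 GB)
74 GB → tape 5 (remaining 51 GB)
74 GB → tape 6 (remaining 126 GB)
73 GB → tape 6 (remaining 53 GB)
72 GB → tape 7 (remaining 128 GB)
71 GB → tape 7 (remaining 57 GB)
68 GB → tape 8 (remaining 132 GB)
67 GB → tape 8 (remaining 65 GB)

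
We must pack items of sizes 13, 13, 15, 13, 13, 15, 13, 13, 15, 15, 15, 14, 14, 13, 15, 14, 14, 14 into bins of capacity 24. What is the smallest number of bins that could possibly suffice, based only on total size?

11 bins

Total size = 13 + 13 + 15 + 13 + 13 + 15 + 13 + 13 + 15 + 15 + 15 + 14 + 14 + 13 + 15 + 14 + 14 + 14 = 251.
⌈251 / 24⌉ = 11.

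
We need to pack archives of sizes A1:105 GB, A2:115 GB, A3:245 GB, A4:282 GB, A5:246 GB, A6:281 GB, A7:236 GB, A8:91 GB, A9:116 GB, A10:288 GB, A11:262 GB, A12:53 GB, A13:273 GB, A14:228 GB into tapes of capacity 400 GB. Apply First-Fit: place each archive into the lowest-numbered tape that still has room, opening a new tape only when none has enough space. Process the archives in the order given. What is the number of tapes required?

Put A1 (105 GB) in tape 1; 295 GB remain.
Put A2 (115 GB) in tape 1; 180 GB remain.
Put A3 (245 GB) in tape 2; 155 GB remain.
Put A4 (282 GB) in tape 3; 118 GB remain.
Put A5 (246 GB) in tape 4; 154 GB remain.
Put A6 (281 GB) in tape 5; 119 GB remain.
Put A7 (236 GB) in tape 6; 164 GB remain.
Put A8 (91 GB) in tape 1; 89 GB remain.
Put A9 (116 GB) in tape 2; 39 GB remain.
Put A10 (288 GB) in tape 7; 112 GB remain.
Put A11 (262 GB) in tape 8; 138 GB remain.
Put A12 (53 GB) in tape 1; 36 GB remain.
Put A13 (273 GB) in tape 9; 127 GB remain.
Put A14 (228 GB) in tape 10; 172 GB remain.
Final tapes: [105,115,91,53] [245,116] [282] [246] [281] [236] [288] [262] [273] [228].

10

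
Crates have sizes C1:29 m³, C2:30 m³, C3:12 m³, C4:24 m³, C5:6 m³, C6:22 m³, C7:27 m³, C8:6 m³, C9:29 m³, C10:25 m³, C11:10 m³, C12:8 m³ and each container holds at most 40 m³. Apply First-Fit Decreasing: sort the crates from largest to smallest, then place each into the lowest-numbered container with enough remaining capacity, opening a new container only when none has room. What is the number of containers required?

7

Sorted descending: 30, 29, 29, 27, 25, 24, 22, 12, 10, 8, 6, 6.
container 1: place 30 m³, 10 m³ left
container 2: place 29 m³, 11 m³ left
container 3: place 29 m³, 11 m³ left
container 4: place 27 m³, 13 m³ left
container 5: place 25 m³, 15 m³ left
container 6: place 24 m³, 16 m³ left
container 7: place 22 m³, 18 m³ left
container 4: place 12 m³, 1 m³ left
container 1: place 10 m³, 0 m³ left
container 2: place 8 m³, 3 m³ left
container 3: place 6 m³, 5 m³ left
container 5: place 6 m³, 9 m³ left
Final containers: [30,10] [29,8] [29,6] [27,12] [25,6] [24] [22].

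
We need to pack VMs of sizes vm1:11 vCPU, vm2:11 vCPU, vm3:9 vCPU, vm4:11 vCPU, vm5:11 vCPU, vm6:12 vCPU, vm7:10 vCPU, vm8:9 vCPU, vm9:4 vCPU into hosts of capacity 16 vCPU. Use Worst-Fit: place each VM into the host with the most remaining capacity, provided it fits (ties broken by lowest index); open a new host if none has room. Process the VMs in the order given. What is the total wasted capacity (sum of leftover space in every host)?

vm1 (11 vCPU) → host 1 (remaining 5 vCPU)
vm2 (11 vCPU) → host 2 (remaining 5 vCPU)
vm3 (9 vCPU) → host 3 (remaining 7 vCPU)
vm4 (11 vCPU) → host 4 (remaining 5 vCPU)
vm5 (11 vCPU) → host 5 (remaining 5 vCPU)
vm6 (12 vCPU) → host 6 (remaining 4 vCPU)
vm7 (10 vCPU) → host 7 (remaining 6 vCPU)
vm8 (9 vCPU) → host 8 (remaining 7 vCPU)
vm9 (4 vCPU) → host 3 (remaining 3 vCPU)
8 hosts × 16 vCPU = 128 vCPU; used 88 vCPU; unused 40 vCPU.

40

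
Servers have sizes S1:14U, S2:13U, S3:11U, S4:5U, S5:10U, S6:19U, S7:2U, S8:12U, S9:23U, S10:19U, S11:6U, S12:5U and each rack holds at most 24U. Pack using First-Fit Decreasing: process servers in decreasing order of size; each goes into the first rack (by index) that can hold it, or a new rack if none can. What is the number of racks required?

6

Sorted descending: 23, 19, 19, 14, 13, 12, 11, 10, 6, 5, 5, 2.
23U → rack 1 (remaining 1U)
19U → rack 2 (remaining 5U)
19U → rack 3 (remaining 5U)
14U → rack 4 (remaining 10U)
13U → rack 5 (remaining 11U)
12U → rack 6 (remaining 12U)
11U → rack 5 (remaining 0U)
10U → rack 4 (remaining 0U)
6U → rack 6 (remaining 6U)
5U → rack 2 (remaining 0U)
5U → rack 3 (remaining 0U)
2U → rack 6 (remaining 4U)
Final racks: [23] [19,5] [19,5] [14,10] [13,11] [12,6,2].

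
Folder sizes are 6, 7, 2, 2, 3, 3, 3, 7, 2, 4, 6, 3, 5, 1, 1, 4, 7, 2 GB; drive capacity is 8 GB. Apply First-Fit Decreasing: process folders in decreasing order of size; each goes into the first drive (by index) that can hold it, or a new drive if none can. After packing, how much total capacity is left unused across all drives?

Sorted descending: 7, 7, 7, 6, 6, 5, 4, 4, 3, 3, 3, 3, 2, 2, 2, 2, 1, 1.
drive 1: place 7 GB, 1 GB left
drive 2: place 7 GB, 1 GB left
drive 3: place 7 GB, 1 GB left
drive 4: place 6 GB, 2 GB left
drive 5: place 6 GB, 2 GB left
drive 6: place 5 GB, 3 GB left
drive 7: place 4 GB, 4 GB left
drive 7: place 4 GB, 0 GB left
drive 6: place 3 GB, 0 GB left
drive 8: place 3 GB, 5 GB left
drive 8: place 3 GB, 2 GB left
drive 9: place 3 GB, 5 GB left
drive 4: place 2 GB, 0 GB left
drive 5: place 2 GB, 0 GB left
drive 8: place 2 GB, 0 GB left
drive 9: place 2 GB, 3 GB left
drive 1: place 1 GB, 0 GB left
drive 2: place 1 GB, 0 GB left
9 drives × 8 GB = 72 GB; used 68 GB; unused 4 GB.

4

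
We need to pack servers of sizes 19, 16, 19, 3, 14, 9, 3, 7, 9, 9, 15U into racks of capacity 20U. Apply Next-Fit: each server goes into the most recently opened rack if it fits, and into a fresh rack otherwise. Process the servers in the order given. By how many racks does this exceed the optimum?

0

Next-Fit: [19] [16] [19] [3,14] [9,3,7] [9,9] [15] → 7 racks.
Total size 123U; any packing needs at least ⌈123/20⌉ = 7 racks.
So 7 is already optimal.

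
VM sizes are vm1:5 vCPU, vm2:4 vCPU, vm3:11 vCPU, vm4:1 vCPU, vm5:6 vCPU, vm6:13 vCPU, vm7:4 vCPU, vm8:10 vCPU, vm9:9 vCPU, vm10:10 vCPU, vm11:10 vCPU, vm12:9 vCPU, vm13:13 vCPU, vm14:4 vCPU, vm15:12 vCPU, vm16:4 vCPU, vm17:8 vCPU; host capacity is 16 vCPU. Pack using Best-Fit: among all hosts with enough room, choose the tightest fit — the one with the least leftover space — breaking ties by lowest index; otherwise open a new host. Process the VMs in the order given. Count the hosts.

vm1 (5 vCPU) → host 1 (remaining 11 vCPU)
vm2 (4 vCPU) → host 1 (remaining 7 vCPU)
vm3 (11 vCPU) → host 2 (remaining 5 vCPU)
vm4 (1 vCPU) → host 2 (remaining 4 vCPU)
vm5 (6 vCPU) → host 1 (remaining 1 vCPU)
vm6 (13 vCPU) → host 3 (remaining 3 vCPU)
vm7 (4 vCPU) → host 2 (remaining 0 vCPU)
vm8 (10 vCPU) → host 4 (remaining 6 vCPU)
vm9 (9 vCPU) → host 5 (remaining 7 vCPU)
vm10 (10 vCPU) → host 6 (remaining 6 vCPU)
vm11 (10 vCPU) → host 7 (remaining 6 vCPU)
vm12 (9 vCPU) → host 8 (remaining 7 vCPU)
vm13 (13 vCPU) → host 9 (remaining 3 vCPU)
vm14 (4 vCPU) → host 4 (remaining 2 vCPU)
vm15 (12 vCPU) → host 10 (remaining 4 vCPU)
vm16 (4 vCPU) → host 10 (remaining 0 vCPU)
vm17 (8 vCPU) → host 11 (remaining 8 vCPU)
Final hosts: [5,4,6] [11,1,4] [13] [10,4] [9] [10] [10] [9] [13] [12,4] [8].

11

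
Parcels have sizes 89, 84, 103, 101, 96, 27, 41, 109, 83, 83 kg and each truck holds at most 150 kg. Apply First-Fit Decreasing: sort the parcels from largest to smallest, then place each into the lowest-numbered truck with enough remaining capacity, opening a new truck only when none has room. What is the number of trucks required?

8

Sorted descending: 109, 103, 101, 96, 89, 84, 83, 83, 41, 27.
truck 1: place 109 kg, 41 kg left
truck 2: place 103 kg, 47 kg left
truck 3: place 101 kg, 49 kg left
truck 4: place 96 kg, 54 kg left
truck 5: place 89 kg, 61 kg left
truck 6: place 84 kg, 66 kg left
truck 7: place 83 kg, 67 kg left
truck 8: place 83 kg, 67 kg left
truck 1: place 41 kg, 0 kg left
truck 2: place 27 kg, 20 kg left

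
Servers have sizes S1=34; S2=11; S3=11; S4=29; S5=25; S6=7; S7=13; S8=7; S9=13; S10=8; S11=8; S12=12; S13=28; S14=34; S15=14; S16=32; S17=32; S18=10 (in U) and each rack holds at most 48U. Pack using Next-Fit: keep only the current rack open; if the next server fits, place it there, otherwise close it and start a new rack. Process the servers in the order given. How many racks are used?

rack 1: place S1 (34U), 14U left
rack 1: place S2 (11U), 3U left
rack 2: place S3 (11U), 37U left
rack 2: place S4 (29U), 8U left
rack 3: place S5 (25U), 23U left
rack 3: place S6 (7U), 16U left
rack 3: place S7 (13U), 3U left
rack 4: place S8 (7U), 41U left
rack 4: place S9 (13U), 28U left
rack 4: place S10 (8U), 20U left
rack 4: place S11 (8U), 12U left
rack 4: place S12 (12U), 0U left
rack 5: place S13 (28U), 20U left
rack 6: place S14 (34U), 14U left
rack 6: place S15 (14U), 0U left
rack 7: place S16 (32U), 16U left
rack 8: place S17 (32U), 16U left
rack 8: place S18 (10U), 6U left
Final racks: [34,11] [11,29] [25,7,13] [7,13,8,8,12] [28] [34,14] [32] [32,10].

8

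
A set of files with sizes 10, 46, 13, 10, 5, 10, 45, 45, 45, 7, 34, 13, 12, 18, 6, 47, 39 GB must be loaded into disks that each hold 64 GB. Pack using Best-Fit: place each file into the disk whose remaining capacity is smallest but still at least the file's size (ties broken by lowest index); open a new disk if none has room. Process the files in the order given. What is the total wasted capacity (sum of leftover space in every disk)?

107

Put 10 GB in disk 1; 54 GB remain.
Put 46 GB in disk 1; 8 GB remain.
Put 13 GB in disk 2; 51 GB remain.
Put 10 GB in disk 2; 41 GB remain.
Put 5 GB in disk 1; 3 GB remain.
Put 10 GB in disk 2; 31 GB remain.
Put 45 GB in disk 3; 19 GB remain.
Put 45 GB in disk 4; 19 GB remain.
Put 45 GB in disk 5; 19 GB remain.
Put 7 GB in disk 3; 12 GB remain.
Put 34 GB in disk 6; 30 GB remain.
Put 13 GB in disk 4; 6 GB remain.
Put 12 GB in disk 3; 0 GB remain.
Put 18 GB in disk 5; 1 GB remain.
Put 6 GB in disk 4; 0 GB remain.
Put 47 GB in disk 7; 17 GB remain.
Put 39 GB in disk 8; 25 GB remain.
8 disks × 64 GB = 512 GB; used 405 GB; unused 107 GB.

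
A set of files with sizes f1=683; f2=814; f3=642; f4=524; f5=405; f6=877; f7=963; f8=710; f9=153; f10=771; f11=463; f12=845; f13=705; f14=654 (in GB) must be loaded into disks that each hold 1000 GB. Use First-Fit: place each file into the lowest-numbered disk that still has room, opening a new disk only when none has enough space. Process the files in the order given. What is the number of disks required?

f1 (683 GB) → disk 1 (remaining 317 GB)
f2 (814 GB) → disk 2 (remaining 186 GB)
f3 (642 GB) → disk 3 (remaining 358 GB)
f4 (524 GB) → disk 4 (remaining 476 GB)
f5 (405 GB) → disk 4 (remaining 71 GB)
f6 (877 GB) → disk 5 (remaining 123 GB)
f7 (963 GB) → disk 6 (remaining 37 GB)
f8 (710 GB) → disk 7 (remaining 290 GB)
f9 (153 GB) → disk 1 (remaining 164 GB)
f10 (771 GB) → disk 8 (remaining 229 GB)
f11 (463 GB) → disk 9 (remaining 537 GB)
f12 (845 GB) → disk 10 (remaining 155 GB)
f13 (705 GB) → disk 11 (remaining 295 GB)
f14 (654 GB) → disk 12 (remaining 346 GB)
Final disks: [683,153] [814] [642] [524,405] [877] [963] [710] [771] [463] [845] [705] [654].

12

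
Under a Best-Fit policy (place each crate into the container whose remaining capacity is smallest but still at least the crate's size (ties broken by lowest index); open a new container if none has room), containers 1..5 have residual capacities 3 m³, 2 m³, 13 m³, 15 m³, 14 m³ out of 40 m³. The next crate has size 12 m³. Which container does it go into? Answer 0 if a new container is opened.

Containers with room: container 3 (13 m³), container 4 (15 m³), container 5 (14 m³).
Tightest fit is container 3 with 13 m³ free.

3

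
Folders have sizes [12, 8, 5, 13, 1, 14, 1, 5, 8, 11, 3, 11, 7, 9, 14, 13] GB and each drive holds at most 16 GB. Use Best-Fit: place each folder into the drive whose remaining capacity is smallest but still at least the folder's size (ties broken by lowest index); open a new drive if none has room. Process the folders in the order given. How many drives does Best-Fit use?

10

12 GB → drive 1 (remaining 4 GB)
8 GB → drive 2 (remaining 8 GB)
5 GB → drive 2 (remaining 3 GB)
13 GB → drive 3 (remaining 3 GB)
1 GB → drive 2 (remaining 2 GB)
14 GB → drive 4 (remaining 2 GB)
1 GB → drive 2 (remaining 1 GB)
5 GB → drive 5 (remaining 11 GB)
8 GB → drive 5 (remaining 3 GB)
11 GB → drive 6 (remaining 5 GB)
3 GB → drive 3 (remaining 0 GB)
11 GB → drive 7 (remaining 5 GB)
7 GB → drive 8 (remaining 9 GB)
9 GB → drive 8 (remaining 0 GB)
14 GB → drive 9 (remaining 2 GB)
13 GB → drive 10 (remaining 3 GB)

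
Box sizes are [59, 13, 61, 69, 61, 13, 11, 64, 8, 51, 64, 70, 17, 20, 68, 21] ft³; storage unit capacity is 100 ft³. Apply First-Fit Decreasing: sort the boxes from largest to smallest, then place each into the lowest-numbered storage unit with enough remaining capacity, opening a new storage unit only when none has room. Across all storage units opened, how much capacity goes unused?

230

Sorted descending: 70, 69, 68, 64, 64, 61, 61, 59, 51, 21, 20, 17, 13, 13, 11, 8.
70 ft³ → storage unit 1 (remaining 30 ft³)
69 ft³ → storage unit 2 (remaining 31 ft³)
68 ft³ → storage unit 3 (remaining 32 ft³)
64 ft³ → storage unit 4 (remaining 36 ft³)
64 ft³ → storage unit 5 (remaining 36 ft³)
61 ft³ → storage unit 6 (remaining 39 ft³)
61 ft³ → storage unit 7 (remaining 39 ft³)
59 ft³ → storage unit 8 (remaining 41 ft³)
51 ft³ → storage unit 9 (remaining 49 ft³)
21 ft³ → storage unit 1 (remaining 9 ft³)
20 ft³ → storage unit 2 (remaining 11 ft³)
17 ft³ → storage unit 3 (remaining 15 ft³)
13 ft³ → storage unit 3 (remaining 2 ft³)
13 ft³ → storage unit 4 (remaining 23 ft³)
11 ft³ → storage unit 2 (remaining 0 ft³)
8 ft³ → storage unit 1 (remaining 1 ft³)
9 storage units × 100 ft³ = 900 ft³; used 670 ft³; unused 230 ft³.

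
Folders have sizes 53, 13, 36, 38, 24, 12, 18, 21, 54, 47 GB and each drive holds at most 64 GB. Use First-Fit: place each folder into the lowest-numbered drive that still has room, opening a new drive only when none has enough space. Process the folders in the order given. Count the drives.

6

Put 53 GB in drive 1; 11 GB remain.
Put 13 GB in drive 2; 51 GB remain.
Put 36 GB in drive 2; 15 GB remain.
Put 38 GB in drive 3; 26 GB remain.
Put 24 GB in drive 3; 2 GB remain.
Put 12 GB in drive 2; 3 GB remain.
Put 18 GB in drive 4; 46 GB remain.
Put 21 GB in drive 4; 25 GB remain.
Put 54 GB in drive 5; 10 GB remain.
Put 47 GB in drive 6; 17 GB remain.
Final drives: [53] [13,36,12] [38,24] [18,21] [54] [47].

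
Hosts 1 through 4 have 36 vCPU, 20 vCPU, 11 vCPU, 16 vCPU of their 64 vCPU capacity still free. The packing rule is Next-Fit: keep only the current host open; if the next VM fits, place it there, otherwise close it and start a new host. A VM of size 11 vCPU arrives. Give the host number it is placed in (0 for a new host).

Next-Fit only looks at host 4, which has 16 vCPU free.
11 vCPU fits there.

4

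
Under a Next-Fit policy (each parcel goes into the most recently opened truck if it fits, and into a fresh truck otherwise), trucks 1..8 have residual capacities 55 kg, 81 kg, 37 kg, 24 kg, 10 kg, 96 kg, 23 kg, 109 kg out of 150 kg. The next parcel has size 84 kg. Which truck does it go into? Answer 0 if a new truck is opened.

8

Next-Fit only looks at truck 8, which has 109 kg free.
84 kg fits there.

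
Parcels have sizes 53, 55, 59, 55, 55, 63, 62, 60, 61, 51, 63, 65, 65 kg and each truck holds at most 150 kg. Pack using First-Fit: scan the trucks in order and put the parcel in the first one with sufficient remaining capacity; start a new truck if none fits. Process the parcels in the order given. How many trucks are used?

53 kg → truck 1 (remaining 97 kg)
55 kg → truck 1 (remaining 42 kg)
59 kg → truck 2 (remaining 91 kg)
55 kg → truck 2 (remaining 36 kg)
55 kg → truck 3 (remaining 95 kg)
63 kg → truck 3 (remaining 32 kg)
62 kg → truck 4 (remaining 88 kg)
60 kg → truck 4 (remaining 28 kg)
61 kg → truck 5 (remaining 89 kg)
51 kg → truck 5 (remaining 38 kg)
63 kg → truck 6 (remaining 87 kg)
65 kg → truck 6 (remaining 22 kg)
65 kg → truck 7 (remaining 85 kg)

7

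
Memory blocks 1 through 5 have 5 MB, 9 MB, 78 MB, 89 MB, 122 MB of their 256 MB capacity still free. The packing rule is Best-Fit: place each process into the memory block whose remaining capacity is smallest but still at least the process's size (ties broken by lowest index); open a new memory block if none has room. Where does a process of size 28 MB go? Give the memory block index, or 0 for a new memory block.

Memory blocks with room: memory block 3 (78 MB), memory block 4 (89 MB), memory block 5 (122 MB).
Tightest fit is memory block 3 with 78 MB free.

3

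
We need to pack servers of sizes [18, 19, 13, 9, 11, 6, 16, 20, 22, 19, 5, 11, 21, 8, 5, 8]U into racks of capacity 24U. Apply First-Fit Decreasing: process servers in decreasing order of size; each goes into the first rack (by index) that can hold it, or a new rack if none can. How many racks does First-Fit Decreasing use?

Sorted descending: 22, 21, 20, 19, 19, 18, 16, 13, 11, 11, 9, 8, 8, 6, 5, 5.
Put 22U in rack 1; 2U remain.
Put 21U in rack 2; 3U remain.
Put 20U in rack 3; 4U remain.
Put 19U in rack 4; 5U remain.
Put 19U in rack 5; 5U remain.
Put 18U in rack 6; 6U remain.
Put 16U in rack 7; 8U remain.
Put 13U in rack 8; 11U remain.
Put 11U in rack 8; 0U remain.
Put 11U in rack 9; 13U remain.
Put 9U in rack 9; 4U remain.
Put 8U in rack 7; 0U remain.
Put 8U in rack 10; 16U remain.
Put 6U in rack 6; 0U remain.
Put 5U in rack 4; 0U remain.
Put 5U in rack 5; 0U remain.
Final racks: [22] [21] [20] [19,5] [19,5] [18,6] [16,8] [13,11] [11,9] [8].

10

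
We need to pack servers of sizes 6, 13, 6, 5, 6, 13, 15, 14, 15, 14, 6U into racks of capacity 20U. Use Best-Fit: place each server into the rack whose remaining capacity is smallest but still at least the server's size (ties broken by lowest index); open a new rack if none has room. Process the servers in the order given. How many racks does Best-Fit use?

Put 6U in rack 1; 14U remain.
Put 13U in rack 1; 1U remain.
Put 6U in rack 2; 14U remain.
Put 5U in rack 2; 9U remain.
Put 6U in rack 2; 3U remain.
Put 13U in rack 3; 7U remain.
Put 15U in rack 4; 5U remain.
Put 14U in rack 5; 6U remain.
Put 15U in rack 6; 5U remain.
Put 14U in rack 7; 6U remain.
Put 6U in rack 5; 0U remain.
Final racks: [6,13] [6,5,6] [13] [15] [14,6] [15] [14].

7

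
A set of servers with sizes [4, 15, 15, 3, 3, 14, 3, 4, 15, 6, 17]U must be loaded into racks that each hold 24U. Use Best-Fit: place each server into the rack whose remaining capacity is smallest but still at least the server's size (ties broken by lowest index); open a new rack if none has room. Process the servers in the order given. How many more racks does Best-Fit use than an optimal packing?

Best-Fit: [4,15,3] [15,3,3] [14,4,6] [15] [17] → 5 racks.
Total size 99U; any packing needs at least ⌈99/24⌉ = 5 racks.
So 5 is already optimal.

0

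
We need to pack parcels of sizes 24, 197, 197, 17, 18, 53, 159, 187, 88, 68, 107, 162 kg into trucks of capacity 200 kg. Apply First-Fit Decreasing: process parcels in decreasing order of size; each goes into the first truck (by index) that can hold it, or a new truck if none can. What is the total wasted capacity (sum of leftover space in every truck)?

123

Sorted descending: 197, 197, 187, 162, 159, 107, 88, 68, 53, 24, 18, 17.
197 kg → truck 1 (remaining 3 kg)
197 kg → truck 2 (remaining 3 kg)
187 kg → truck 3 (remaining 13 kg)
162 kg → truck 4 (remaining 38 kg)
159 kg → truck 5 (remaining 41 kg)
107 kg → truck 6 (remaining 93 kg)
88 kg → truck 6 (remaining 5 kg)
68 kg → truck 7 (remaining 132 kg)
53 kg → truck 7 (remaining 79 kg)
24 kg → truck 4 (remaining 14 kg)
18 kg → truck 5 (remaining 23 kg)
17 kg → truck 5 (remaining 6 kg)
7 trucks × 200 kg = 1400 kg; used 1277 kg; unused 123 kg.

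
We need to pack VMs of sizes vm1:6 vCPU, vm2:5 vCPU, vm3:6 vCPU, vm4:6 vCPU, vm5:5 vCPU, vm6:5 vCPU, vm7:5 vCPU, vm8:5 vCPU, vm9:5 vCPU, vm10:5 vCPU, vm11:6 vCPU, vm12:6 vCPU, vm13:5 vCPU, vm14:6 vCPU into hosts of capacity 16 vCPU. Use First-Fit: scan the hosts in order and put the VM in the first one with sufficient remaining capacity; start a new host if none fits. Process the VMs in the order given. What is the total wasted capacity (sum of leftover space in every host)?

20

host 1: place vm1 (6 vCPU), 10 vCPU left
host 1: place vm2 (5 vCPU), 5 vCPU left
host 2: place vm3 (6 vCPU), 10 vCPU left
host 2: place vm4 (6 vCPU), 4 vCPU left
host 1: place vm5 (5 vCPU), 0 vCPU left
host 3: place vm6 (5 vCPU), 11 vCPU left
host 3: place vm7 (5 vCPU), 6 vCPU left
host 3: place vm8 (5 vCPU), 1 vCPU left
host 4: place vm9 (5 vCPU), 11 vCPU left
host 4: place vm10 (5 vCPU), 6 vCPU left
host 4: place vm11 (6 vCPU), 0 vCPU left
host 5: place vm12 (6 vCPU), 10 vCPU left
host 5: place vm13 (5 vCPU), 5 vCPU left
host 6: place vm14 (6 vCPU), 10 vCPU left
6 hosts × 16 vCPU = 96 vCPU; used 76 vCPU; unused 20 vCPU.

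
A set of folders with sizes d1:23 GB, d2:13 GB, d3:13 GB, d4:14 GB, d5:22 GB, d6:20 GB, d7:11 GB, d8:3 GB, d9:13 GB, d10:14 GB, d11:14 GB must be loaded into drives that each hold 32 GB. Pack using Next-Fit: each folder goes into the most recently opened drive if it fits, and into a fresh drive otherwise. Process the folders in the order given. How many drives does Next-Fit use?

7

drive 1: place d1 (23 GB), 9 GB left
drive 2: place d2 (13 GB), 19 GB left
drive 2: place d3 (13 GB), 6 GB left
drive 3: place d4 (14 GB), 18 GB left
drive 4: place d5 (22 GB), 10 GB left
drive 5: place d6 (20 GB), 12 GB left
drive 5: place d7 (11 GB), 1 GB left
drive 6: place d8 (3 GB), 29 GB left
drive 6: place d9 (13 GB), 16 GB left
drive 6: place d10 (14 GB), 2 GB left
drive 7: place d11 (14 GB), 18 GB left
Final drives: [23] [13,13] [14] [22] [20,11] [3,13,14] [14].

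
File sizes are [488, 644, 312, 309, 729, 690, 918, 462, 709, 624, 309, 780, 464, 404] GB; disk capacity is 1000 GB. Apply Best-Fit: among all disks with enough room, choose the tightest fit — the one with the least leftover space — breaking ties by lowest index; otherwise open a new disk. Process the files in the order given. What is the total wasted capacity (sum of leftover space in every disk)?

2158

488 GB → disk 1 (remaining 512 GB)
644 GB → disk 2 (remaining 356 GB)
312 GB → disk 2 (remaining 44 GB)
309 GB → disk 1 (remaining 203 GB)
729 GB → disk 3 (remaining 271 GB)
690 GB → disk 4 (remaining 310 GB)
918 GB → disk 5 (remaining 82 GB)
462 GB → disk 6 (remaining 538 GB)
709 GB → disk 7 (remaining 291 GB)
624 GB → disk 8 (remaining 376 GB)
309 GB → disk 4 (remaining 1 GB)
780 GB → disk 9 (remaining 220 GB)
464 GB → disk 6 (remaining 74 GB)
404 GB → disk 10 (remaining 596 GB)
10 disks × 1000 GB = 10000 GB; used 7842 GB; unused 2158 GB.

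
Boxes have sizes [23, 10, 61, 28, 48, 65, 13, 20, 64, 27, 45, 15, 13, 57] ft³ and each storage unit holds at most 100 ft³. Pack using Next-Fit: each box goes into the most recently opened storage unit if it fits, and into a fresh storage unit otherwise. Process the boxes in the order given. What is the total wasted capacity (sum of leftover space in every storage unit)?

storage unit 1: place 23 ft³, 77 ft³ left
storage unit 1: place 10 ft³, 67 ft³ left
storage unit 1: place 61 ft³, 6 ft³ left
storage unit 2: place 28 ft³, 72 ft³ left
storage unit 2: place 48 ft³, 24 ft³ left
storage unit 3: place 65 ft³, 35 ft³ left
storage unit 3: place 13 ft³, 22 ft³ left
storage unit 3: place 20 ft³, 2 ft³ left
storage unit 4: place 64 ft³, 36 ft³ left
storage unit 4: place 27 ft³, 9 ft³ left
storage unit 5: place 45 ft³, 55 ft³ left
storage unit 5: place 15 ft³, 40 ft³ left
storage unit 5: place 13 ft³, 27 ft³ left
storage unit 6: place 57 ft³, 43 ft³ left
6 storage units × 100 ft³ = 600 ft³; used 489 ft³; unused 111 ft³.

111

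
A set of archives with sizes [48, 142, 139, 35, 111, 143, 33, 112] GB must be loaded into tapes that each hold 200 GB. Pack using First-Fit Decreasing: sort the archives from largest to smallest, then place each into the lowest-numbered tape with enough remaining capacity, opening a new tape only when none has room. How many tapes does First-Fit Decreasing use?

Sorted descending: 143, 142, 139, 112, 111, 48, 35, 33.
Put 143 GB in tape 1; 57 GB remain.
Put 142 GB in tape 2; 58 GB remain.
Put 139 GB in tape 3; 61 GB remain.
Put 112 GB in tape 4; 88 GB remain.
Put 111 GB in tape 5; 89 GB remain.
Put 48 GB in tape 1; 9 GB remain.
Put 35 GB in tape 2; 23 GB remain.
Put 33 GB in tape 3; 28 GB remain.
Final tapes: [143,48] [142,35] [139,33] [112] [111].

5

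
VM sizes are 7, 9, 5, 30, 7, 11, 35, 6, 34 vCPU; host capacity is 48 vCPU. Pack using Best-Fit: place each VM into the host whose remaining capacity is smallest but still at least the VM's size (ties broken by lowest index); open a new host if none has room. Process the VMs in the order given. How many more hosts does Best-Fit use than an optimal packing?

1

Best-Fit: [7,9,5] [30,7,11] [35,6] [34] → 4 hosts.
Total size 144 vCPU; any packing needs at least ⌈144/48⌉ = 3 hosts.
An optimal packing achieves that bound: [35,7,6] [34,9,5] [30,11,7] → 3 hosts.
Excess: 4 − 3 = 1.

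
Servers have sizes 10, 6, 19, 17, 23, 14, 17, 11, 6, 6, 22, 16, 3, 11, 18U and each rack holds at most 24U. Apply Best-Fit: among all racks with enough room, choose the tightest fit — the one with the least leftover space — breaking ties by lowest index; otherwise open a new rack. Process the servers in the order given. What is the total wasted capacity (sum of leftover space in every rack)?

41

10U → rack 1 (remaining 14U)
6U → rack 1 (remaining 8U)
19U → rack 2 (remaining 5U)
17U → rack 3 (remaining 7U)
23U → rack 4 (remaining 1U)
14U → rack 5 (remaining 10U)
17U → rack 6 (remaining 7U)
11U → rack 7 (remaining 13U)
6U → rack 3 (remaining 1U)
6U → rack 6 (remaining 1U)
22U → rack 8 (remaining 2U)
16U → rack 9 (remaining 8U)
3U → rack 2 (remaining 2U)
11U → rack 7 (remaining 2U)
18U → rack 10 (remaining 6U)
10 racks × 24U = 240U; used 199U; unused 41U.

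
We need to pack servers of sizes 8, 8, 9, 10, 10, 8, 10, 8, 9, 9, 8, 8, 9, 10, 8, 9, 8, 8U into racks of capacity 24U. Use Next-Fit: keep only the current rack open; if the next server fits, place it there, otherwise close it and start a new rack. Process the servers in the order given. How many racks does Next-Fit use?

Put 8U in rack 1; 16U remain.
Put 8U in rack 1; 8U remain.
Put 9U in rack 2; 15U remain.
Put 10U in rack 2; 5U remain.
Put 10U in rack 3; 14U remain.
Put 8U in rack 3; 6U remain.
Put 10U in rack 4; 14U remain.
Put 8U in rack 4; 6U remain.
Put 9U in rack 5; 15U remain.
Put 9U in rack 5; 6U remain.
Put 8U in rack 6; 16U remain.
Put 8U in rack 6; 8U remain.
Put 9U in rack 7; 15U remain.
Put 10U in rack 7; 5U remain.
Put 8U in rack 8; 16U remain.
Put 9U in rack 8; 7U remain.
Put 8U in rack 9; 16U remain.
Put 8U in rack 9; 8U remain.

9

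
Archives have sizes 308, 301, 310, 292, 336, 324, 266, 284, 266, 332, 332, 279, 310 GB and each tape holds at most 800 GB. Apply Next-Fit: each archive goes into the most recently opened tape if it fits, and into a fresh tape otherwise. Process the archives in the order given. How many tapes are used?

7

tape 1: place 308 GB, 492 GB left
tape 1: place 301 GB, 191 GB left
tape 2: place 310 GB, 490 GB left
tape 2: place 292 GB, 198 GB left
tape 3: place 336 GB, 464 GB left
tape 3: place 324 GB, 140 GB left
tape 4: place 266 GB, 534 GB left
tape 4: place 284 GB, 250 GB left
tape 5: place 266 GB, 534 GB left
tape 5: place 332 GB, 202 GB left
tape 6: place 332 GB, 468 GB left
tape 6: place 279 GB, 189 GB left
tape 7: place 310 GB, 490 GB left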